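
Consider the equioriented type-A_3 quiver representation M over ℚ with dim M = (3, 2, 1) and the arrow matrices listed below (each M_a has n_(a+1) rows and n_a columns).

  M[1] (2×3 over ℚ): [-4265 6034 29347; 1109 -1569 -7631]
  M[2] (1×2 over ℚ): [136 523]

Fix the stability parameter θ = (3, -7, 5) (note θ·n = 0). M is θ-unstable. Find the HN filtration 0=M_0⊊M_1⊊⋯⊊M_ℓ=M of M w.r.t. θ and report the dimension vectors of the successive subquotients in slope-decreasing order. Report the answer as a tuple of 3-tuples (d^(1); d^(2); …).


Barcode: M ≅ I[1,1], I[1,2], I[1,3]. HN layers by μ_θ (3 steps, strictly decreasing):
  μ^(1)=5; μ^(2)=3; μ^(3)=-2

((0, 0, 1); (1, 0, 0); (2, 2, 0))


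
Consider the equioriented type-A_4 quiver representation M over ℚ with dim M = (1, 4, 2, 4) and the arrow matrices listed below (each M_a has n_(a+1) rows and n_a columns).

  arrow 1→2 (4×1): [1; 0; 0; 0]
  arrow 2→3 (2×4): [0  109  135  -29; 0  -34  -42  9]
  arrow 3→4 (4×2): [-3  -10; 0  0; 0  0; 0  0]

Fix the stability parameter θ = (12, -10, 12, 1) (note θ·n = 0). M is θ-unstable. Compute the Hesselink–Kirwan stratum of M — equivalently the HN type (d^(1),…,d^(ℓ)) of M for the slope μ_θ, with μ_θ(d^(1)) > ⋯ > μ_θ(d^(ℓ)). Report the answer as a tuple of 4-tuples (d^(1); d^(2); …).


Via rank(M_{q-1}∘⋯∘M_p): M ≅ I[1,2], I[2,2], I[2,3], I[2,4], I[4,4]^3.
μ_θ-semistable layers: μ^(1)=12; μ^(2)=13/2; μ^(3)=1; μ^(4)=-10

((0, 0, 1, 0); (0, 0, 1, 1); (1, 1, 0, 3); (0, 3, 0, 0))


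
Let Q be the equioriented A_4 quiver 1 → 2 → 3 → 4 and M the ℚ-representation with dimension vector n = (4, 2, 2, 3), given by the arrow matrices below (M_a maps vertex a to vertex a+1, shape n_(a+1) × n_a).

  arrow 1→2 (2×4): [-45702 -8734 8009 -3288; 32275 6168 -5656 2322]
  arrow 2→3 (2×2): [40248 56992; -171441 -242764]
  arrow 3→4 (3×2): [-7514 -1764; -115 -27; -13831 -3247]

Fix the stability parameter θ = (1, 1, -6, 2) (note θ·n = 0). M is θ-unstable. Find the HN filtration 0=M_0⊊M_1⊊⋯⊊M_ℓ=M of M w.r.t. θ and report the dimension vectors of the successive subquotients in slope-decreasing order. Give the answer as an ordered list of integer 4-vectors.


Via rank(M_{q-1}∘⋯∘M_p): M ≅ I[1,1]^2, I[1,2], I[1,4], I[3,4], I[4,4].
μ_θ-semistable layers: μ^(1)=2; μ^(2)=1; μ^(3)=-4/3; μ^(4)=-6

((0, 0, 0, 3); (3, 1, 0, 0); (1, 1, 1, 0); (0, 0, 1, 0))


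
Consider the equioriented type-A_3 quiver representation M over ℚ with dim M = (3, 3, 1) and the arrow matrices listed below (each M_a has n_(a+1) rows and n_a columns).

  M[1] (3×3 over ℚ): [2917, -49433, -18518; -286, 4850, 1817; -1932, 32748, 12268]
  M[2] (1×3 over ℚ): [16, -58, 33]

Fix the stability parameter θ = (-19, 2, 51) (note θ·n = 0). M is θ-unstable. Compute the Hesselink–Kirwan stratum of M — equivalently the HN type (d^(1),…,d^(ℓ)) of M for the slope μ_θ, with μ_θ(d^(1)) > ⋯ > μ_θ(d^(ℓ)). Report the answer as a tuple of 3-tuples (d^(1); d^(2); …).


Barcode: M ≅ I[1,1], I[1,2], I[1,3], I[2,2]. HN layers by μ_θ (3 steps, strictly decreasing):
  μ^(1)=51; μ^(2)=2; μ^(3)=-19

((0, 0, 1); (0, 3, 0); (3, 0, 0))


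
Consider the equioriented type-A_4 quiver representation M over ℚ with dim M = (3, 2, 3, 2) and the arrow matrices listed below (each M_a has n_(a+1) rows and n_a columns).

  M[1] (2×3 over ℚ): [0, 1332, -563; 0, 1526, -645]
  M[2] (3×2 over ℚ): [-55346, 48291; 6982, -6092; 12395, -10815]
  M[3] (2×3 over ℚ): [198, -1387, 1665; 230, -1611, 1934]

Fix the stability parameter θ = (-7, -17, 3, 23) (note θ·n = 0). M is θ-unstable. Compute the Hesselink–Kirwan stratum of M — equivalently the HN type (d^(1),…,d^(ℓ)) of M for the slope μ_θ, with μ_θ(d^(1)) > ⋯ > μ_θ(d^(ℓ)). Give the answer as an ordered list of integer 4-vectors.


Barcode: M ≅ I[1,1], I[1,3], I[1,4], I[3,4]. HN layers by μ_θ (4 steps, strictly decreasing):
  μ^(1)=23; μ^(2)=3; μ^(3)=-7; μ^(4)=-12

((0, 0, 0, 2); (0, 0, 3, 0); (1, 0, 0, 0); (2, 2, 0, 0))


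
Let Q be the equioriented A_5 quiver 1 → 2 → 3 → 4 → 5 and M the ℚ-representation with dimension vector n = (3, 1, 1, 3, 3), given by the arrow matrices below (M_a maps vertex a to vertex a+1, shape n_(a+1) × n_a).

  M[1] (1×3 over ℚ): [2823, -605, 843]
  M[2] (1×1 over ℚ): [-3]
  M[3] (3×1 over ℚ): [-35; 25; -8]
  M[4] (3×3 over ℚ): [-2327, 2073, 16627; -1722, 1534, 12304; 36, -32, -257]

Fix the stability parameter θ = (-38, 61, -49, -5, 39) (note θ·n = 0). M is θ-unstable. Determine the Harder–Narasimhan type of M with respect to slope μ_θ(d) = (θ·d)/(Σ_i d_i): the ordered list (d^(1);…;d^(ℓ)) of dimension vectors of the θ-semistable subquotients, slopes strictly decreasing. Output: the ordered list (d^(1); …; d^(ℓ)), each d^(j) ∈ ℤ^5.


Interval decomposition of M: I[1,1]^2, I[1,5], I[4,4], I[4,5], I[5,5].
HN type (ℓ=4): μ^(1)=39; μ^(2)=7/3; μ^(3)=-5; μ^(4)=-38

((0, 0, 0, 0, 3); (0, 1, 1, 1, 0); (0, 0, 0, 2, 0); (3, 0, 0, 0, 0))


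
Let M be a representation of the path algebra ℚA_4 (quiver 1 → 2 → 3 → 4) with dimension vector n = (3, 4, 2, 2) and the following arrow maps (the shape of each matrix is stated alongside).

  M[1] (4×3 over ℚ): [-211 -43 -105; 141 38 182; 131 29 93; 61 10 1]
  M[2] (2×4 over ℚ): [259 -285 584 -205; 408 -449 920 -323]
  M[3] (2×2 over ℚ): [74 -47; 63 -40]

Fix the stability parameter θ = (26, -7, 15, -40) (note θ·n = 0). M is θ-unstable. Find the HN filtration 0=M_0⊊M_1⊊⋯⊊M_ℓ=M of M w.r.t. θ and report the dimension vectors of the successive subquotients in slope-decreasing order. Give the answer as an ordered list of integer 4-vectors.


Barcode: M ≅ I[1,2], I[1,4]^2, I[2,2]. HN layers by μ_θ (3 steps, strictly decreasing):
  μ^(1)=19/2; μ^(2)=-3/2; μ^(3)=-7

((1, 1, 0, 0); (2, 2, 2, 2); (0, 1, 0, 0))


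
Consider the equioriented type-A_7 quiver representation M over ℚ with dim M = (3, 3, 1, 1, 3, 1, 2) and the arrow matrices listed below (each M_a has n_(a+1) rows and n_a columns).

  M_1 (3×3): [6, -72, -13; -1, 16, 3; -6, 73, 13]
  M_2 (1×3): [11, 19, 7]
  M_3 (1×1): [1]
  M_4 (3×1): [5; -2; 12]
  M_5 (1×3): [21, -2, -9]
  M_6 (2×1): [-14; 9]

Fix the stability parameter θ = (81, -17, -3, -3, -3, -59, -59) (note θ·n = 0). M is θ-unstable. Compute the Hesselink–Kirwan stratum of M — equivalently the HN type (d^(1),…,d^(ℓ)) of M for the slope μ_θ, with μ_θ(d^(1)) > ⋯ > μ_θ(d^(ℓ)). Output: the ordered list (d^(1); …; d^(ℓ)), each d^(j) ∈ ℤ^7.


Via rank(M_{q-1}∘⋯∘M_p): M ≅ I[1,2]^2, I[1,7], I[5,5]^2, I[7,7].
μ_θ-semistable layers: μ^(1)=32; μ^(2)=-3; μ^(3)=-9; μ^(4)=-59

((2, 2, 0, 0, 0, 0, 0); (0, 0, 0, 0, 2, 0, 0); (1, 1, 1, 1, 1, 1, 1); (0, 0, 0, 0, 0, 0, 1))


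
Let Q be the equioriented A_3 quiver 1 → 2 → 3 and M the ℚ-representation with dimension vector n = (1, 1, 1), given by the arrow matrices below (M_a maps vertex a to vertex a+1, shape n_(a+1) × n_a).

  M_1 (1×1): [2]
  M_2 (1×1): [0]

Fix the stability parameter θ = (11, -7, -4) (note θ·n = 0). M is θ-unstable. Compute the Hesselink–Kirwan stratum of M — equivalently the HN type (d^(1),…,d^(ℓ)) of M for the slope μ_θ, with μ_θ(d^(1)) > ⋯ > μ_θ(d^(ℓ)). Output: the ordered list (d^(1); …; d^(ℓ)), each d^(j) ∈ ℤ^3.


Barcode: M ≅ I[1,2], I[3,3]. HN layers by μ_θ (2 steps, strictly decreasing):
  μ^(1)=2; μ^(2)=-4

((1, 1, 0); (0, 0, 1))


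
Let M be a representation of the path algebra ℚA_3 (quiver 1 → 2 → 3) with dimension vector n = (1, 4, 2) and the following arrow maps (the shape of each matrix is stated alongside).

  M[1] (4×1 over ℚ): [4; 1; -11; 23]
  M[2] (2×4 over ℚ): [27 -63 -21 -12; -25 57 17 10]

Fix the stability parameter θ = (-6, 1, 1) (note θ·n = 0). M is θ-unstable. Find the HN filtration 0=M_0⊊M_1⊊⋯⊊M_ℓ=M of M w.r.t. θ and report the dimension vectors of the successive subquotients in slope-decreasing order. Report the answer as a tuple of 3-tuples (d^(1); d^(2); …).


Via rank(M_{q-1}∘⋯∘M_p): M ≅ I[1,2], I[2,2], I[2,3]^2.
μ_θ-semistable layers: μ^(1)=1; μ^(2)=-6

((0, 4, 2); (1, 0, 0))


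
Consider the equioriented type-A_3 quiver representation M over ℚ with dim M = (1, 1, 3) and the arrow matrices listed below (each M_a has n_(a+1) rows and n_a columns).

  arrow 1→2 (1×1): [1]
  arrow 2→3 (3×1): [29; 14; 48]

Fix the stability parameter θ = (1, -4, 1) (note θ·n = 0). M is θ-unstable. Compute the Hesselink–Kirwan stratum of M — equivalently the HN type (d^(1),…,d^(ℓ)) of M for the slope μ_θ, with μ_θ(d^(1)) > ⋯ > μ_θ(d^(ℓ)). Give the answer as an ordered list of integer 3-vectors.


Via rank(M_{q-1}∘⋯∘M_p): M ≅ I[1,3], I[3,3]^2.
μ_θ-semistable layers: μ^(1)=1; μ^(2)=-3/2

((0, 0, 3); (1, 1, 0))


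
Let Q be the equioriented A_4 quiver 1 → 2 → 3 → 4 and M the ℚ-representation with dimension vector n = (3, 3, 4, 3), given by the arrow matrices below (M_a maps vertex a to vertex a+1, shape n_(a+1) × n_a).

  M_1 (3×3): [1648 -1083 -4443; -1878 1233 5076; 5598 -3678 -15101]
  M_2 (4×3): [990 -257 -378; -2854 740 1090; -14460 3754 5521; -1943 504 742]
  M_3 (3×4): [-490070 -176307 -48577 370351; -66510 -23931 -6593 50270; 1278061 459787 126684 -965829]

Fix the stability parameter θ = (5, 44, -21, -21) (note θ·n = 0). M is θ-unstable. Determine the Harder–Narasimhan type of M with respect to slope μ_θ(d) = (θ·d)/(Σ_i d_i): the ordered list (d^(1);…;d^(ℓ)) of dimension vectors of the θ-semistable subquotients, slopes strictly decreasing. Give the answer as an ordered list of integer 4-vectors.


Interval decomposition of M: I[1,1], I[1,4]^2, I[2,4], I[3,3].
HN type (ℓ=4): μ^(1)=5; μ^(2)=7/4; μ^(3)=2/3; μ^(4)=-21

((1, 0, 0, 0); (2, 2, 2, 2); (0, 1, 1, 1); (0, 0, 1, 0))


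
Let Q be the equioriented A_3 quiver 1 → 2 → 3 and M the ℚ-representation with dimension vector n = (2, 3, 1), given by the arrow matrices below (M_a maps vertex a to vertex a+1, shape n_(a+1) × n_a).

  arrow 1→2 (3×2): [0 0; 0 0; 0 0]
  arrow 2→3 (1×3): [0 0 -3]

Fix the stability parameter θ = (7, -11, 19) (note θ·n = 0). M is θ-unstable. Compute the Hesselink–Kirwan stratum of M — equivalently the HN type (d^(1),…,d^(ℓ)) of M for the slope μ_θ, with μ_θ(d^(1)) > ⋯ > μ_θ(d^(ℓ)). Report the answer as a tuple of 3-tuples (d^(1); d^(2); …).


Interval decomposition of M: I[1,1]^2, I[2,2]^2, I[2,3].
HN type (ℓ=3): μ^(1)=19; μ^(2)=7; μ^(3)=-11

((0, 0, 1); (2, 0, 0); (0, 3, 0))


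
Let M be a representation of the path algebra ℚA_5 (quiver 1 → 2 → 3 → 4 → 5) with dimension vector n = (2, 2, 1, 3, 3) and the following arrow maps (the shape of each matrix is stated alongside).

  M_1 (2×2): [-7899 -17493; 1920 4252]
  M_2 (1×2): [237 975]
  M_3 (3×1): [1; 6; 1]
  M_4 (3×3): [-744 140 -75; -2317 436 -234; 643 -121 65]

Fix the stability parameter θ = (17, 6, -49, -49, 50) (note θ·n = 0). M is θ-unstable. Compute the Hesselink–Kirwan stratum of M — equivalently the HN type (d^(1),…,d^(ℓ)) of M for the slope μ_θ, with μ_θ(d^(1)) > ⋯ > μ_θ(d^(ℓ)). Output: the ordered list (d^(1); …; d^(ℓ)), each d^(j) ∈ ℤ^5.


Via rank(M_{q-1}∘⋯∘M_p): M ≅ I[1,2], I[1,5], I[4,5]^2.
μ_θ-semistable layers: μ^(1)=50; μ^(2)=23/2; μ^(3)=-75/4; μ^(4)=-49

((0, 0, 0, 0, 3); (1, 1, 0, 0, 0); (1, 1, 1, 1, 0); (0, 0, 0, 2, 0))


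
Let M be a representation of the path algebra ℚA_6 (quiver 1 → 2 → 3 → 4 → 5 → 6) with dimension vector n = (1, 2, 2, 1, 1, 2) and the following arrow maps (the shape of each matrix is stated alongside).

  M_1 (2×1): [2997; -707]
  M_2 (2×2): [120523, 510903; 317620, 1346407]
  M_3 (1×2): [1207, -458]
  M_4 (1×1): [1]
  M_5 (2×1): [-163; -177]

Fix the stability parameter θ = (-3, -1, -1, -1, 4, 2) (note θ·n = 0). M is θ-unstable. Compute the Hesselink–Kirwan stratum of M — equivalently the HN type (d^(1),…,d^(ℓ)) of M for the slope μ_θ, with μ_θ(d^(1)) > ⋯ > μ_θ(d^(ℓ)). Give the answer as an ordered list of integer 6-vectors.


Via rank(M_{q-1}∘⋯∘M_p): M ≅ I[1,6], I[2,3], I[6,6].
μ_θ-semistable layers: μ^(1)=3; μ^(2)=2; μ^(3)=-1; μ^(4)=-3

((0, 0, 0, 0, 1, 1); (0, 0, 0, 0, 0, 1); (0, 2, 2, 1, 0, 0); (1, 0, 0, 0, 0, 0))


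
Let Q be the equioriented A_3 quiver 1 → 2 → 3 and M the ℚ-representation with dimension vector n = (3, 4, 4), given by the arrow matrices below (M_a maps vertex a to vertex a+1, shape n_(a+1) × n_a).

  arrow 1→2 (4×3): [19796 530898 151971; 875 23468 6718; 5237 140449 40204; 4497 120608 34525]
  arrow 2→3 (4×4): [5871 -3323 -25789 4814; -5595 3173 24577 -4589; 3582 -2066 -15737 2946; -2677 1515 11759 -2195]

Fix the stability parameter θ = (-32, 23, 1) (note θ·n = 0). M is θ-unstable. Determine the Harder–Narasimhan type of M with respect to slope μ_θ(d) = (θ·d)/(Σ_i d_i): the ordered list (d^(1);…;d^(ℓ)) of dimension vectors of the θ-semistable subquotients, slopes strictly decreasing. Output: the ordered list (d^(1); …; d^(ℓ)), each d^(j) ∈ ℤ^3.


Barcode: M ≅ I[1,3]^3, I[2,2], I[3,3]. HN layers by μ_θ (4 steps, strictly decreasing):
  μ^(1)=23; μ^(2)=12; μ^(3)=1; μ^(4)=-32

((0, 1, 0); (0, 3, 3); (0, 0, 1); (3, 0, 0))


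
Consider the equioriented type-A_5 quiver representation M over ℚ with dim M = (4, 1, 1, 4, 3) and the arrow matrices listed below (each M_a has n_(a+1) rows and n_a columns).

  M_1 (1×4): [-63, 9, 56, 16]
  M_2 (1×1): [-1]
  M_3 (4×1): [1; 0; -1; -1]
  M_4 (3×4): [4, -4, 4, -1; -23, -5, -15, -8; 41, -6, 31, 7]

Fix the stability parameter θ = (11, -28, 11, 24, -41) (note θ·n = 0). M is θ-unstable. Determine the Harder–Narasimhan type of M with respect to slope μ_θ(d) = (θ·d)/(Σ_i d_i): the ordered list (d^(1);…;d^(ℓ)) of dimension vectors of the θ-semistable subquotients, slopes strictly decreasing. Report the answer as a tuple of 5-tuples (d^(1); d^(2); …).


Barcode: M ≅ I[1,1]^3, I[1,5], I[4,4], I[4,5]^2. HN layers by μ_θ (4 steps, strictly decreasing):
  μ^(1)=24; μ^(2)=11; μ^(3)=-2; μ^(4)=-17/2

((0, 0, 0, 1, 0); (3, 0, 0, 0, 0); (0, 0, 1, 1, 1); (1, 1, 0, 2, 2))


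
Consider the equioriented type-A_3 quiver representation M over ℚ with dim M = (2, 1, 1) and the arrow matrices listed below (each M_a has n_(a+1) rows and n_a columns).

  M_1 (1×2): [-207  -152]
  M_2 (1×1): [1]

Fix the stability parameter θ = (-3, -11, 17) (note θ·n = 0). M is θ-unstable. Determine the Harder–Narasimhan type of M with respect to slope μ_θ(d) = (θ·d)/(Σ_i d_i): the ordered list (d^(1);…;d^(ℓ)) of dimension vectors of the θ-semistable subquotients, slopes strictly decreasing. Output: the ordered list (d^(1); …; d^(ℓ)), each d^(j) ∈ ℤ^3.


Barcode: M ≅ I[1,1], I[1,3]. HN layers by μ_θ (3 steps, strictly decreasing):
  μ^(1)=17; μ^(2)=-3; μ^(3)=-7

((0, 0, 1); (1, 0, 0); (1, 1, 0))


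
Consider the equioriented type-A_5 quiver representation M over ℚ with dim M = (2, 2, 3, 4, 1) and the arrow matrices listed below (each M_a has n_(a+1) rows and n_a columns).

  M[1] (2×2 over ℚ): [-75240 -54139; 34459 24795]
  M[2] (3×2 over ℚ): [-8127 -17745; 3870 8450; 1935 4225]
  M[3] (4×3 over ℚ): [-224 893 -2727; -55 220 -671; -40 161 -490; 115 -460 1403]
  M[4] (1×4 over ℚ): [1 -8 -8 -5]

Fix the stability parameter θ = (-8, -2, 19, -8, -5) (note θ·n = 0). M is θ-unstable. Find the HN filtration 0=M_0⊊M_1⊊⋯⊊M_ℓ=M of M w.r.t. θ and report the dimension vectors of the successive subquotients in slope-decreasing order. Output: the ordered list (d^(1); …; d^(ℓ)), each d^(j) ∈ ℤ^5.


Interval decomposition of M: I[1,2], I[1,5], I[3,4]^2, I[4,4].
HN type (ℓ=4): μ^(1)=11/2; μ^(2)=2; μ^(3)=-2; μ^(4)=-8

((0, 0, 2, 2, 0); (0, 0, 1, 1, 1); (0, 2, 0, 0, 0); (2, 0, 0, 1, 0))


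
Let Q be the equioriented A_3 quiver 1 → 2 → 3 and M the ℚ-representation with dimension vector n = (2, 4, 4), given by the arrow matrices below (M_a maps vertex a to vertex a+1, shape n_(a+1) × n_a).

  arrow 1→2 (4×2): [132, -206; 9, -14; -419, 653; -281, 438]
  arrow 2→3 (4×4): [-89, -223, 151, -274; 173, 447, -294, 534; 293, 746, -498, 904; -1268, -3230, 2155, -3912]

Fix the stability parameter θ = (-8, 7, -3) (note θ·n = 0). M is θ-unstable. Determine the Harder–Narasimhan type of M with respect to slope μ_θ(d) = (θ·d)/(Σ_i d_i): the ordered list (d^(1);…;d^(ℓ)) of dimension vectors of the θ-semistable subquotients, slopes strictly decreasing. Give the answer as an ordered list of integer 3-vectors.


Barcode: M ≅ I[1,3]^2, I[2,2], I[2,3], I[3,3]. HN layers by μ_θ (4 steps, strictly decreasing):
  μ^(1)=7; μ^(2)=2; μ^(3)=-3; μ^(4)=-8

((0, 1, 0); (0, 3, 3); (0, 0, 1); (2, 0, 0))


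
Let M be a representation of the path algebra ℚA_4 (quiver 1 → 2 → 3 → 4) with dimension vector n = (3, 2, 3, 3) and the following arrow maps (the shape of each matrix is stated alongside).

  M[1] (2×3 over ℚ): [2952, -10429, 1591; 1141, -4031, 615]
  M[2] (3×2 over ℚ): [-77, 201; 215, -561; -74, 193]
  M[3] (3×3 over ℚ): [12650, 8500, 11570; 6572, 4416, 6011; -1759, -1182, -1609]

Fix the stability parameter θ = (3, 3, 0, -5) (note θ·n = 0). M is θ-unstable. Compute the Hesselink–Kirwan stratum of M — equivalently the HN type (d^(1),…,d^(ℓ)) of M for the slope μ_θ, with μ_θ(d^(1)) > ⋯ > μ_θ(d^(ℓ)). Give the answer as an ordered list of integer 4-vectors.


Via rank(M_{q-1}∘⋯∘M_p): M ≅ I[1,1], I[1,4]^2, I[3,3], I[4,4].
μ_θ-semistable layers: μ^(1)=3; μ^(2)=1/4; μ^(3)=0; μ^(4)=-5

((1, 0, 0, 0); (2, 2, 2, 2); (0, 0, 1, 0); (0, 0, 0, 1))


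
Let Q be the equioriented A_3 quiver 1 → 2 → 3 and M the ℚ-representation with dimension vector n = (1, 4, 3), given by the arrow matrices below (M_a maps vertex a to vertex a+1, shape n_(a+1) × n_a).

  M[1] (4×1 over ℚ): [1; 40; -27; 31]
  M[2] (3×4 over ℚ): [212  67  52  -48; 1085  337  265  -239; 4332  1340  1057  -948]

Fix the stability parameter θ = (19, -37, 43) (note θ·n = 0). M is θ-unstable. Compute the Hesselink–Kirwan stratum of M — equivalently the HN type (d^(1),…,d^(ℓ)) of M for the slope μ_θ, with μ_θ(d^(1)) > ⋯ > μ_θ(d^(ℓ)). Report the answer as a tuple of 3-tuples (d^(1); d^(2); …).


Via rank(M_{q-1}∘⋯∘M_p): M ≅ I[1,3], I[2,2], I[2,3]^2.
μ_θ-semistable layers: μ^(1)=43; μ^(2)=-9; μ^(3)=-37

((0, 0, 3); (1, 1, 0); (0, 3, 0))


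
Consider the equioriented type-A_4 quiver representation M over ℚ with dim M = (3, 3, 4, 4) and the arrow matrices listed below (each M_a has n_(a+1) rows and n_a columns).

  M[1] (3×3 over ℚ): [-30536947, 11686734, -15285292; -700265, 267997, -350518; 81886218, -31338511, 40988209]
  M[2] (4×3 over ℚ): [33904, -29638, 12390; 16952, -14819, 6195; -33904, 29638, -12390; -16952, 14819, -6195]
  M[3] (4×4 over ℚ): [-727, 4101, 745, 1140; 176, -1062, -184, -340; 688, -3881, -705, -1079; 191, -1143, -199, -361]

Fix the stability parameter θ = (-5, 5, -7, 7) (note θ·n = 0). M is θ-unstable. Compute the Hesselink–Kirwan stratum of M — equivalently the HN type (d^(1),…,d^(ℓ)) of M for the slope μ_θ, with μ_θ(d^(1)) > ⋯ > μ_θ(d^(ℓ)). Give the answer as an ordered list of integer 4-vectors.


Interval decomposition of M: I[1,2]^2, I[1,4], I[3,4]^3.
HN type (ℓ=5): μ^(1)=7; μ^(2)=5; μ^(3)=-1; μ^(4)=-5; μ^(5)=-7

((0, 0, 0, 4); (0, 2, 0, 0); (0, 1, 1, 0); (3, 0, 0, 0); (0, 0, 3, 0))


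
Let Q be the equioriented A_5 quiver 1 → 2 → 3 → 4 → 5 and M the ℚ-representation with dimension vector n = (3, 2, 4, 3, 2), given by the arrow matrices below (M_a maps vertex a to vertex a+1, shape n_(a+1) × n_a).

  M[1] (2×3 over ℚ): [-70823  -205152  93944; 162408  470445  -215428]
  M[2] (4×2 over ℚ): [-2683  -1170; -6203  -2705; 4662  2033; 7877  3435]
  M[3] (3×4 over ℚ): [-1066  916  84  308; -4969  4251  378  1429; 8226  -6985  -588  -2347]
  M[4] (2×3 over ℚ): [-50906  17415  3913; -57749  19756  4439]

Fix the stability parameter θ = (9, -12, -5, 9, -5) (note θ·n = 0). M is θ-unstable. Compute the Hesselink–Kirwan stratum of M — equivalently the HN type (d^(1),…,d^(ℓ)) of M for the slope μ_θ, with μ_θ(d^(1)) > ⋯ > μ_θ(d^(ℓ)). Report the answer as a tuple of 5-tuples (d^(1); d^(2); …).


Via rank(M_{q-1}∘⋯∘M_p): M ≅ I[1,1], I[1,3], I[1,5], I[3,3], I[3,5], I[4,4].
μ_θ-semistable layers: μ^(1)=9; μ^(2)=2; μ^(3)=-8/3; μ^(4)=-5

((1, 0, 0, 1, 0); (0, 0, 0, 2, 2); (2, 2, 2, 0, 0); (0, 0, 2, 0, 0))


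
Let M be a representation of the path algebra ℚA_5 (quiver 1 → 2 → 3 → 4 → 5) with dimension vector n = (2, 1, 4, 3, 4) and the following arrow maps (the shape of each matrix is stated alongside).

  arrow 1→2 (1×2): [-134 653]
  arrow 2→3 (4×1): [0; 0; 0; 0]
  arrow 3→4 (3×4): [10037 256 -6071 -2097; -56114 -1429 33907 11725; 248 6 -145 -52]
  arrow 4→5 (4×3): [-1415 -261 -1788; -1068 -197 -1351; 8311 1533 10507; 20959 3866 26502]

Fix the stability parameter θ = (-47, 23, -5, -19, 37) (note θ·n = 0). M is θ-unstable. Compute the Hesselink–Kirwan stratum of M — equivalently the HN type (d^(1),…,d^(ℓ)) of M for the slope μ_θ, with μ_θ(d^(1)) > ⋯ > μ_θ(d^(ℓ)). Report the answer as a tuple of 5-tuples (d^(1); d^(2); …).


Interval decomposition of M: I[1,1], I[1,2], I[3,3], I[3,5]^3, I[5,5].
HN type (ℓ=5): μ^(1)=37; μ^(2)=23; μ^(3)=-5; μ^(4)=-12; μ^(5)=-47

((0, 0, 0, 0, 4); (0, 1, 0, 0, 0); (0, 0, 1, 0, 0); (0, 0, 3, 3, 0); (2, 0, 0, 0, 0))


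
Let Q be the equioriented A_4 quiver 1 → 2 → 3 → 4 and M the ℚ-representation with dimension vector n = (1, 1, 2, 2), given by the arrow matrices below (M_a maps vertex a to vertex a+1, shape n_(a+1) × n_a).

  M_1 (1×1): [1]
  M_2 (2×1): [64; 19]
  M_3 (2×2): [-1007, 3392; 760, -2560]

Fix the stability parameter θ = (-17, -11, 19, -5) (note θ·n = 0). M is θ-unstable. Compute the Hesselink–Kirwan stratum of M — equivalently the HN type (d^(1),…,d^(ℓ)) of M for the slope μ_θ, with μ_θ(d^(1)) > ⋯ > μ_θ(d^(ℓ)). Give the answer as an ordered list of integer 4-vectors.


Via rank(M_{q-1}∘⋯∘M_p): M ≅ I[1,3], I[3,4], I[4,4].
μ_θ-semistable layers: μ^(1)=19; μ^(2)=7; μ^(3)=-5; μ^(4)=-11; μ^(5)=-17

((0, 0, 1, 0); (0, 0, 1, 1); (0, 0, 0, 1); (0, 1, 0, 0); (1, 0, 0, 0))


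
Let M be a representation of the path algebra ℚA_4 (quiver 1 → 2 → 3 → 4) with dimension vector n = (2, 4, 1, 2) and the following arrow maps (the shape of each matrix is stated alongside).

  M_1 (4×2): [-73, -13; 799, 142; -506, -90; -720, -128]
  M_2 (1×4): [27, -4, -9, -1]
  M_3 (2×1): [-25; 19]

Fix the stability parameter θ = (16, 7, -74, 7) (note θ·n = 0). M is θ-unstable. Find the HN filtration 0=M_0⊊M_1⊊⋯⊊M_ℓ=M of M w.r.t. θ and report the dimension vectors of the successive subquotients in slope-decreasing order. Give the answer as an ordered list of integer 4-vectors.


Barcode: M ≅ I[1,2], I[1,4], I[2,2]^2, I[4,4]. HN layers by μ_θ (3 steps, strictly decreasing):
  μ^(1)=23/2; μ^(2)=7; μ^(3)=-17

((1, 1, 0, 0); (0, 2, 0, 2); (1, 1, 1, 0))


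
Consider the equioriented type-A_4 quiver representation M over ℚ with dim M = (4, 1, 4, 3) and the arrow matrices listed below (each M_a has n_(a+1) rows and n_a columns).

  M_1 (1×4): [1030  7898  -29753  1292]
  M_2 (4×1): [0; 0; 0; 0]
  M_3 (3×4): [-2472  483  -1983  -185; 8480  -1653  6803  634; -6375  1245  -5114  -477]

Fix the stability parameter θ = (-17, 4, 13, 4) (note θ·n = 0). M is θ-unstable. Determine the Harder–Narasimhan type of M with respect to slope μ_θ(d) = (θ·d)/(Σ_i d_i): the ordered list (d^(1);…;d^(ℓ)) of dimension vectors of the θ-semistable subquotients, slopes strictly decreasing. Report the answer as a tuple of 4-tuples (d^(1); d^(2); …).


Via rank(M_{q-1}∘⋯∘M_p): M ≅ I[1,1]^3, I[1,2], I[3,3], I[3,4]^3.
μ_θ-semistable layers: μ^(1)=13; μ^(2)=17/2; μ^(3)=4; μ^(4)=-17

((0, 0, 1, 0); (0, 0, 3, 3); (0, 1, 0, 0); (4, 0, 0, 0))


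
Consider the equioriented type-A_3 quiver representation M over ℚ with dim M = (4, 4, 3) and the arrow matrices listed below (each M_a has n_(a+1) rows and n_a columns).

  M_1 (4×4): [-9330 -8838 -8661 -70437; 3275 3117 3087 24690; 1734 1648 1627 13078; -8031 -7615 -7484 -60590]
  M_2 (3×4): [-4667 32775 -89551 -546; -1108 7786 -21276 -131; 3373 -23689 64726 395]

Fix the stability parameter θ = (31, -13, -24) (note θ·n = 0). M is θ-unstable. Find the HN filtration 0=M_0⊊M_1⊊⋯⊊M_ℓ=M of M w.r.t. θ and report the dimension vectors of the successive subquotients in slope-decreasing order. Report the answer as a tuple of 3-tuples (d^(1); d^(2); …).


Barcode: M ≅ I[1,2], I[1,3]^3. HN layers by μ_θ (2 steps, strictly decreasing):
  μ^(1)=9; μ^(2)=-2

((1, 1, 0); (3, 3, 3))


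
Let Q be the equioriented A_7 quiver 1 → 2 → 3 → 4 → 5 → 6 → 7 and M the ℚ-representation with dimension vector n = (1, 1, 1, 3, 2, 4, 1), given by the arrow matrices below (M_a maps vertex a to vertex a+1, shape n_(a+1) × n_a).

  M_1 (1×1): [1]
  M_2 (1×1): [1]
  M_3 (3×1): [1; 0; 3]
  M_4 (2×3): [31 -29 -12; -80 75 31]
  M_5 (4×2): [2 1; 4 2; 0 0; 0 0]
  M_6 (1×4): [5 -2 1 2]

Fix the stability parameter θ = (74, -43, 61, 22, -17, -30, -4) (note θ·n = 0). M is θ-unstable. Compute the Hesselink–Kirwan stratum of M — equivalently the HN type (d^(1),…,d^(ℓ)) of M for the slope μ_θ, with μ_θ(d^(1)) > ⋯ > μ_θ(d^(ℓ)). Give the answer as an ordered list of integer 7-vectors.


Interval decomposition of M: I[1,7], I[4,4], I[4,5], I[6,6]^3.
HN type (ℓ=4): μ^(1)=22; μ^(2)=9; μ^(3)=5/2; μ^(4)=-30

((0, 0, 0, 1, 0, 0, 0); (1, 1, 1, 1, 1, 1, 1); (0, 0, 0, 1, 1, 0, 0); (0, 0, 0, 0, 0, 3, 0))


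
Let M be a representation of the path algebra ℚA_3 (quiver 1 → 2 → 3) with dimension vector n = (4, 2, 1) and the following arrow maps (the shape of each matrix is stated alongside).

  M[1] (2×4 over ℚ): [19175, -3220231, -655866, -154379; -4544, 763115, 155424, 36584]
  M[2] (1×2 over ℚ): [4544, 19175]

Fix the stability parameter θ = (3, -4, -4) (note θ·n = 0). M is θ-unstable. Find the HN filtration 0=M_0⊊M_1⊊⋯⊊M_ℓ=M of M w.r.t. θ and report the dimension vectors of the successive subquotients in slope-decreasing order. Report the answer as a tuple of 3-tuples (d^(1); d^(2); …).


Barcode: M ≅ I[1,1]^2, I[1,2], I[1,3]. HN layers by μ_θ (3 steps, strictly decreasing):
  μ^(1)=3; μ^(2)=-1/2; μ^(3)=-5/3

((2, 0, 0); (1, 1, 0); (1, 1, 1))


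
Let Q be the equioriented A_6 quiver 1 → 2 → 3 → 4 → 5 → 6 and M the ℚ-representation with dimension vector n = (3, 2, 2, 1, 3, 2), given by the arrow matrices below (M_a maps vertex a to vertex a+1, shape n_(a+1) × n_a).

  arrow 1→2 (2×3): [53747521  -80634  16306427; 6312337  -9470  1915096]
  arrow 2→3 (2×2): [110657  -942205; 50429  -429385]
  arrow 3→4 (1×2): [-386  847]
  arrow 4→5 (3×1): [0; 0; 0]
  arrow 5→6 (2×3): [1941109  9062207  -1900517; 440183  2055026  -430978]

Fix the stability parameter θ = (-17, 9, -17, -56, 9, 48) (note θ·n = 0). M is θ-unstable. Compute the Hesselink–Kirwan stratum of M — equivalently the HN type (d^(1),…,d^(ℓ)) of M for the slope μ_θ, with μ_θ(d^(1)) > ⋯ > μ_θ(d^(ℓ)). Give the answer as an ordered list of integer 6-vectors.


Barcode: M ≅ I[1,1], I[1,2], I[1,4], I[3,3], I[5,5], I[5,6]^2. HN layers by μ_θ (4 steps, strictly decreasing):
  μ^(1)=48; μ^(2)=9; μ^(3)=-17; μ^(4)=-81/4

((0, 0, 0, 0, 0, 2); (0, 1, 0, 0, 3, 0); (2, 0, 1, 0, 0, 0); (1, 1, 1, 1, 0, 0))


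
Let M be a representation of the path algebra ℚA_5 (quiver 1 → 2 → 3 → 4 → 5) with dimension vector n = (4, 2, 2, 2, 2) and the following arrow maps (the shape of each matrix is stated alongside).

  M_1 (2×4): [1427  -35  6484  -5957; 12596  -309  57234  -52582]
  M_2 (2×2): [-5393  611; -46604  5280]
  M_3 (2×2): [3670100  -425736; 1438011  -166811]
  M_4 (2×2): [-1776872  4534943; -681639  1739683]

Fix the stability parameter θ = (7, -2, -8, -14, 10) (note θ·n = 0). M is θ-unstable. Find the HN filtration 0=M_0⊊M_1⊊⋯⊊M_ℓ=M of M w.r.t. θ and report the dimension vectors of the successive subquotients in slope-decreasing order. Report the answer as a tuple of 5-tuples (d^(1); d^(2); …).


Interval decomposition of M: I[1,1]^2, I[1,5]^2.
HN type (ℓ=3): μ^(1)=10; μ^(2)=7; μ^(3)=-17/4

((0, 0, 0, 0, 2); (2, 0, 0, 0, 0); (2, 2, 2, 2, 0))


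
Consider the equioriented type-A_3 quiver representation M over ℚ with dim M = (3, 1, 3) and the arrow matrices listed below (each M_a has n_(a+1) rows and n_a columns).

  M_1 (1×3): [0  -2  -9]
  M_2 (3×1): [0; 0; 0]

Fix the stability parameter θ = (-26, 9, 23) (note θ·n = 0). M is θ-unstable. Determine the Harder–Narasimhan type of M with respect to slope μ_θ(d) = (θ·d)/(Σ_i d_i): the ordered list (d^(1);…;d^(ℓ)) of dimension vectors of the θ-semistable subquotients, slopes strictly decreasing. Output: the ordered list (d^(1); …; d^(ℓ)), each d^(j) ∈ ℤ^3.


Barcode: M ≅ I[1,1]^2, I[1,2], I[3,3]^3. HN layers by μ_θ (3 steps, strictly decreasing):
  μ^(1)=23; μ^(2)=9; μ^(3)=-26

((0, 0, 3); (0, 1, 0); (3, 0, 0))


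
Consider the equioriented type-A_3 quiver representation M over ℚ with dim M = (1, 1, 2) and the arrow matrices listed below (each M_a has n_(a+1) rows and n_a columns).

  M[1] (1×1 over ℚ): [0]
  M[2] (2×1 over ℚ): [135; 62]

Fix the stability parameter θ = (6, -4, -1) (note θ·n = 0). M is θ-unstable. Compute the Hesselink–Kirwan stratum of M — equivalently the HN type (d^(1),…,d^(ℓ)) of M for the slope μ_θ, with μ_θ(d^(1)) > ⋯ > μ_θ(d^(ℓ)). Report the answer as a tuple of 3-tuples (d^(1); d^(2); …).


Via rank(M_{q-1}∘⋯∘M_p): M ≅ I[1,1], I[2,3], I[3,3].
μ_θ-semistable layers: μ^(1)=6; μ^(2)=-1; μ^(3)=-4

((1, 0, 0); (0, 0, 2); (0, 1, 0))


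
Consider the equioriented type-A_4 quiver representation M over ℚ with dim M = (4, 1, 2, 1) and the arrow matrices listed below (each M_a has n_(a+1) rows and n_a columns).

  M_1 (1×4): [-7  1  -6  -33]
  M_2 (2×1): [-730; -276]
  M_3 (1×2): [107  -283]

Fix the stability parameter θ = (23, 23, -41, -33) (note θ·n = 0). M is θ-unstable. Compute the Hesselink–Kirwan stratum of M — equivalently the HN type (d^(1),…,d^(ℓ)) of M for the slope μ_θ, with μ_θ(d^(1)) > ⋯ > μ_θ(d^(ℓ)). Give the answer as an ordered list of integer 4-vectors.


Via rank(M_{q-1}∘⋯∘M_p): M ≅ I[1,1]^3, I[1,4], I[3,3].
μ_θ-semistable layers: μ^(1)=23; μ^(2)=-7; μ^(3)=-41

((3, 0, 0, 0); (1, 1, 1, 1); (0, 0, 1, 0))


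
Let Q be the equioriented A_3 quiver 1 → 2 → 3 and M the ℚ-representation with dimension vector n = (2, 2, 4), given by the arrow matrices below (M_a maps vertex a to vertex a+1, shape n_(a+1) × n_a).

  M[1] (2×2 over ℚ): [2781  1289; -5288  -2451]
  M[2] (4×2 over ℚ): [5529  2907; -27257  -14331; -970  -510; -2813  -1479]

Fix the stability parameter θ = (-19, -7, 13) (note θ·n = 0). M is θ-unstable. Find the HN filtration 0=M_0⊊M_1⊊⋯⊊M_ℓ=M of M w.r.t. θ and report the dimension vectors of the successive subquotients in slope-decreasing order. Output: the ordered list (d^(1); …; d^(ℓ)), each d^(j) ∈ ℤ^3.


Via rank(M_{q-1}∘⋯∘M_p): M ≅ I[1,2], I[1,3], I[3,3]^3.
μ_θ-semistable layers: μ^(1)=13; μ^(2)=-7; μ^(3)=-19

((0, 0, 4); (0, 2, 0); (2, 0, 0))


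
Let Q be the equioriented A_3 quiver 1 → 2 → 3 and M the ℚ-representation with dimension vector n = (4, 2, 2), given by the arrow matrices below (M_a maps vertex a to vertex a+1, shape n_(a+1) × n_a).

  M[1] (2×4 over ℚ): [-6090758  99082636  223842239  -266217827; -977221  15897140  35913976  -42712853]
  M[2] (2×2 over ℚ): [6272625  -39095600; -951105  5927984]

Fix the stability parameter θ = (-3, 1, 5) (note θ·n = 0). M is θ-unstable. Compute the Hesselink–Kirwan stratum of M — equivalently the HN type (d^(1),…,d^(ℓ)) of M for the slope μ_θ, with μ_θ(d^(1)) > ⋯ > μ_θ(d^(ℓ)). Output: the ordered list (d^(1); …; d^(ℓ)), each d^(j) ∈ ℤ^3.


Interval decomposition of M: I[1,1]^2, I[1,2], I[1,3], I[3,3].
HN type (ℓ=3): μ^(1)=5; μ^(2)=1; μ^(3)=-3

((0, 0, 2); (0, 2, 0); (4, 0, 0))


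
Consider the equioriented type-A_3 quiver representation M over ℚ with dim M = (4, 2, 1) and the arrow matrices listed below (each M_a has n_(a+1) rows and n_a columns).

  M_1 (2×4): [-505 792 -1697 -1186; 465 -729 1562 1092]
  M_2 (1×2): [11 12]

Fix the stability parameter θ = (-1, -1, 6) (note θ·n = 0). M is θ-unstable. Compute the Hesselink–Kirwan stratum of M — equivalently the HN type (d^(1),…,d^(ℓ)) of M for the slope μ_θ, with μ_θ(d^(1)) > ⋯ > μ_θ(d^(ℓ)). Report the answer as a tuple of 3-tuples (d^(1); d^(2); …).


Interval decomposition of M: I[1,1]^2, I[1,2], I[1,3].
HN type (ℓ=2): μ^(1)=6; μ^(2)=-1

((0, 0, 1); (4, 2, 0))


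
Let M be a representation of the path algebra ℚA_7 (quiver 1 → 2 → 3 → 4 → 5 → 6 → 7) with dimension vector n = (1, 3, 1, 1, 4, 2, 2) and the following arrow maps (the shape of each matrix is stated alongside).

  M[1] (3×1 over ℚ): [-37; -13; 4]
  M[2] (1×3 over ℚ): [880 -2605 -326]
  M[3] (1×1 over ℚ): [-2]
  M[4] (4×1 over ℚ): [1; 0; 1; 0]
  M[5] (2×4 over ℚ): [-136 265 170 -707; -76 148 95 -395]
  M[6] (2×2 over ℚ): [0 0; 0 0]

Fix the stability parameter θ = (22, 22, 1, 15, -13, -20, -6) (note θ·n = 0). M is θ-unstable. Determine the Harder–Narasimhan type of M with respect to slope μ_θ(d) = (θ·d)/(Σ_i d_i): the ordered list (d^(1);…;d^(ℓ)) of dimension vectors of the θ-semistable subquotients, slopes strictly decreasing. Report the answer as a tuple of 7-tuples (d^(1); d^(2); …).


Via rank(M_{q-1}∘⋯∘M_p): M ≅ I[1,6], I[2,2]^2, I[5,5]^2, I[5,6], I[7,7]^2.
μ_θ-semistable layers: μ^(1)=22; μ^(2)=9/2; μ^(3)=-6; μ^(4)=-13; μ^(5)=-33/2

((0, 2, 0, 0, 0, 0, 0); (1, 1, 1, 1, 1, 1, 0); (0, 0, 0, 0, 0, 0, 2); (0, 0, 0, 0, 2, 0, 0); (0, 0, 0, 0, 1, 1, 0))


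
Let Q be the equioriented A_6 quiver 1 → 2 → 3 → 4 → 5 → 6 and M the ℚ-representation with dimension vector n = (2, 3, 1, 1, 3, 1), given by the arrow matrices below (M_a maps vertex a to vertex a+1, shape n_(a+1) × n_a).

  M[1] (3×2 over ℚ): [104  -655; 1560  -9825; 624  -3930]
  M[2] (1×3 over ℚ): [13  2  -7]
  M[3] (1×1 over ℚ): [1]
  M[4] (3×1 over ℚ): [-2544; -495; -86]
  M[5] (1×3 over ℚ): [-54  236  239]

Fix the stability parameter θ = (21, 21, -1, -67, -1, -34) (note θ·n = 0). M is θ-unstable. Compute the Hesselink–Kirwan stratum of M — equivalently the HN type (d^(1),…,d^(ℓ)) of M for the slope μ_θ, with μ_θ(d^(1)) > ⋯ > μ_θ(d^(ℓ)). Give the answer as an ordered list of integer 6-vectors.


Via rank(M_{q-1}∘⋯∘M_p): M ≅ I[1,1], I[1,6], I[2,2]^2, I[5,5]^2.
μ_θ-semistable layers: μ^(1)=21; μ^(2)=-1; μ^(3)=-61/6

((1, 2, 0, 0, 0, 0); (0, 0, 0, 0, 2, 0); (1, 1, 1, 1, 1, 1))


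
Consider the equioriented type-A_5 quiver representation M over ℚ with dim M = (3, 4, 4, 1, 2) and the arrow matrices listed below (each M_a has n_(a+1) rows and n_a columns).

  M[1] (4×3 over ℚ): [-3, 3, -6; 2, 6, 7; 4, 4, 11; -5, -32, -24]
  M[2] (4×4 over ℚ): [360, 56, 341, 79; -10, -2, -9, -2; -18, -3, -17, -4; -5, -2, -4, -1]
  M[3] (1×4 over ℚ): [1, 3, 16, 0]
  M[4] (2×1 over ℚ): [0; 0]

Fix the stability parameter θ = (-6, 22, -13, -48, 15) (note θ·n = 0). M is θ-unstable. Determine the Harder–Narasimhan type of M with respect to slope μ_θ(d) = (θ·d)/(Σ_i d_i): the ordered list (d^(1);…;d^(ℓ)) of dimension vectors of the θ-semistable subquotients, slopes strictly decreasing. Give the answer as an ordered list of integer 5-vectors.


Barcode: M ≅ I[1,3]^2, I[1,4], I[2,3], I[5,5]^2. HN layers by μ_θ (4 steps, strictly decreasing):
  μ^(1)=15; μ^(2)=9/2; μ^(3)=-6; μ^(4)=-45/4

((0, 0, 0, 0, 2); (0, 3, 3, 0, 0); (2, 0, 0, 0, 0); (1, 1, 1, 1, 0))


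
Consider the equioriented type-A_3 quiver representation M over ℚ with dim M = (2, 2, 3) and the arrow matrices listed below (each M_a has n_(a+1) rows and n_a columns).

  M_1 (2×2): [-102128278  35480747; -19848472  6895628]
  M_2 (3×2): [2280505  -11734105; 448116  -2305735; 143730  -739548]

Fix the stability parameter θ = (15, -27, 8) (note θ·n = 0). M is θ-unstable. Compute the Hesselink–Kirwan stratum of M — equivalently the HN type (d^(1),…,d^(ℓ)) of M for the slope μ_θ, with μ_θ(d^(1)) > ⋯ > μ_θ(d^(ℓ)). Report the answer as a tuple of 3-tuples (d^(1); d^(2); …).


Interval decomposition of M: I[1,1], I[1,3], I[2,3], I[3,3].
HN type (ℓ=4): μ^(1)=15; μ^(2)=8; μ^(3)=-6; μ^(4)=-27

((1, 0, 0); (0, 0, 3); (1, 1, 0); (0, 1, 0))


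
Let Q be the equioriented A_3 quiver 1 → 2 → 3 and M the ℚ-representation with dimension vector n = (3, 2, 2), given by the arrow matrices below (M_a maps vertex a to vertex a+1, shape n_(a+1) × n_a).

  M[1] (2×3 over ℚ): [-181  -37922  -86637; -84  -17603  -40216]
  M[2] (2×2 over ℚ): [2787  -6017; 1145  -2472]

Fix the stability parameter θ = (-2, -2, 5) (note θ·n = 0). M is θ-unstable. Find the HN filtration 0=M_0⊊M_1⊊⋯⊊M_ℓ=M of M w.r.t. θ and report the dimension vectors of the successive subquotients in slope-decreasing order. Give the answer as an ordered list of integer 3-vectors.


Barcode: M ≅ I[1,1], I[1,3]^2. HN layers by μ_θ (2 steps, strictly decreasing):
  μ^(1)=5; μ^(2)=-2

((0, 0, 2); (3, 2, 0))


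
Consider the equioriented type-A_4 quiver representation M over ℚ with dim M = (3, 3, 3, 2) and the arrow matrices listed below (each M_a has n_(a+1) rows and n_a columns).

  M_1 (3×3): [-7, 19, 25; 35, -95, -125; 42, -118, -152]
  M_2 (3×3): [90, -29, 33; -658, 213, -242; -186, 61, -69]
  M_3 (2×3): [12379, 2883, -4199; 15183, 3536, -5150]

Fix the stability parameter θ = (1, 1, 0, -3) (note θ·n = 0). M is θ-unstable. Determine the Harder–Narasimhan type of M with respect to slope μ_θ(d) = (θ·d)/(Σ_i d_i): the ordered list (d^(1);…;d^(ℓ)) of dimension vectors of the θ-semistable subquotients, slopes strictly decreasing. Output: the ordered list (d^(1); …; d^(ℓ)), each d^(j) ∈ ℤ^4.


Interval decomposition of M: I[1,1], I[1,4]^2, I[2,2], I[3,3].
HN type (ℓ=3): μ^(1)=1; μ^(2)=0; μ^(3)=-1/4

((1, 1, 0, 0); (0, 0, 1, 0); (2, 2, 2, 2))


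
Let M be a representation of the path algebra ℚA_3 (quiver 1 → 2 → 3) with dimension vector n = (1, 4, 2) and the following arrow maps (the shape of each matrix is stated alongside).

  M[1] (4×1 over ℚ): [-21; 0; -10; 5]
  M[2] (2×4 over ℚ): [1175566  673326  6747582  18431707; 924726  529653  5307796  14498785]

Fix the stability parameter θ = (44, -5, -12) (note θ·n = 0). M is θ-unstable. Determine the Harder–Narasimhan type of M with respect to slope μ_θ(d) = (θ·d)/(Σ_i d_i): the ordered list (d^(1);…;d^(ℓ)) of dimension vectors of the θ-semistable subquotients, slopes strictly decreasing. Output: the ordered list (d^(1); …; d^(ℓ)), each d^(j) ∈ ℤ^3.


Via rank(M_{q-1}∘⋯∘M_p): M ≅ I[1,3], I[2,2]^2, I[2,3].
μ_θ-semistable layers: μ^(1)=9; μ^(2)=-5; μ^(3)=-17/2

((1, 1, 1); (0, 2, 0); (0, 1, 1))


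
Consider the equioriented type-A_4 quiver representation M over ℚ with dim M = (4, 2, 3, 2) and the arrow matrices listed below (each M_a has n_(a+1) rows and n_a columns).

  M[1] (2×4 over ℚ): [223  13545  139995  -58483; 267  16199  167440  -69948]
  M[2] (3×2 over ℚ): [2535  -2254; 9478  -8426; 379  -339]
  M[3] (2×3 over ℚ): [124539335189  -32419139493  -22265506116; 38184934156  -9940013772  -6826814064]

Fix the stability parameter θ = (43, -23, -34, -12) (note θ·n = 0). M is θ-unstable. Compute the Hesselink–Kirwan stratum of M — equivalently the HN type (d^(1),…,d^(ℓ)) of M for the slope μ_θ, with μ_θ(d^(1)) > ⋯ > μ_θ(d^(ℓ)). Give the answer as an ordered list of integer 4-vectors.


Via rank(M_{q-1}∘⋯∘M_p): M ≅ I[1,1]^2, I[1,3], I[1,4], I[3,3], I[4,4].
μ_θ-semistable layers: μ^(1)=43; μ^(2)=-14/3; μ^(3)=-13/2; μ^(4)=-12; μ^(5)=-34

((2, 0, 0, 0); (1, 1, 1, 0); (1, 1, 1, 1); (0, 0, 0, 1); (0, 0, 1, 0))
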